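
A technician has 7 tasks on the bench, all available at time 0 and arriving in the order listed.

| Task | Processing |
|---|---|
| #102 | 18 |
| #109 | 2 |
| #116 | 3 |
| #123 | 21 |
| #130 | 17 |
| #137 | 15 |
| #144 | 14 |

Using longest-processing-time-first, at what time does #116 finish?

LPT (decreasing processing time): #123 #102 #130 #137 #144 #116 #109.
#123: 0→21
#102: 21→39
#130: 39→56
#137: 56→71
#144: 71→85
#116: 85→88

88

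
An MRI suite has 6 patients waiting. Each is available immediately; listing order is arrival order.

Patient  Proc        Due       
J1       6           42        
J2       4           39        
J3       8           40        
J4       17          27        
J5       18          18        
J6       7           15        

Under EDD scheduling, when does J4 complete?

EDD (increasing due date): J6 J5 J4 J2 J3 J1.
J6: 0→7
J5: 7→25
J4: 25→42

42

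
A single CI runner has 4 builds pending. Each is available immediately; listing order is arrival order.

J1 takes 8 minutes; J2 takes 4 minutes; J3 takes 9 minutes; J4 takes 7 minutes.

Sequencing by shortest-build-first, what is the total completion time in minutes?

SPT (increasing processing time): J2 J4 J1 J3.
J2: 0→4
J4: 4→11
J1: 11→19
J3: 19→28
Sum = 4+11+19+28 = 62.

62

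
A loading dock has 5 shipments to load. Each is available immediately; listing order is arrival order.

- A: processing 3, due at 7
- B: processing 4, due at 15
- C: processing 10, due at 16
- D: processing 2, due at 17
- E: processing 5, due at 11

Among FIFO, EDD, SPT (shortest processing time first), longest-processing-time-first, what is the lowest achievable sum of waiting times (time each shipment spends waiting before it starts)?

30

FIFO (arrival order): A B C D E.
A: waits 0, runs 0→3
B: waits 3, runs 3→7
C: waits 7, runs 7→17
D: waits 17, runs 17→19
E: waits 19, runs 19→24
Sum = 0+3+7+17+19 = 46.
EDD (increasing due date): A E B C D.
A: waits 0, runs 0→3
E: waits 3, runs 3→8
B: waits 8, runs 8→12
C: waits 12, runs 12→22
D: waits 22, runs 22→24
Sum = 0+3+8+12+22 = 45.
SPT (increasing processing time): D A B E C.
D: waits 0, runs 0→2
A: waits 2, runs 2→5
B: waits 5, runs 5→9
E: waits 9, runs 9→14
C: waits 14, runs 14→24
Sum = 0+2+5+9+14 = 30.
LPT (decreasing processing time): C E B A D.
C: waits 0, runs 0→10
E: waits 10, runs 10→15
B: waits 15, runs 15→19
A: waits 19, runs 19→22
D: waits 22, runs 22→24
Sum = 0+10+15+19+22 = 66.
FIFO 46, EDD 45, SPT 30, LPT 66 → minimum 30.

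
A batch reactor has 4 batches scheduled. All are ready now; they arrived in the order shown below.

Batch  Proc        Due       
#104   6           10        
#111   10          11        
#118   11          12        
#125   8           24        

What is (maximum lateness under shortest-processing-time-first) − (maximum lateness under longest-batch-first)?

SPT (increasing processing time): #104 #125 #111 #118.
#104: 0→6, due 10, lateness -4
#125: 6→14, due 24, lateness -10
#111: 14→24, due 11, lateness 13
#118: 24→35, due 12, lateness 23
Maximum = 23.
LPT (decreasing processing time): #118 #111 #125 #104.
#118: 0→11, due 12, lateness -1
#111: 11→21, due 11, lateness 10
#125: 21→29, due 24, lateness 5
#104: 29→35, due 10, lateness 25
Maximum = 25.
Difference = 23 − 25 = -2.

-2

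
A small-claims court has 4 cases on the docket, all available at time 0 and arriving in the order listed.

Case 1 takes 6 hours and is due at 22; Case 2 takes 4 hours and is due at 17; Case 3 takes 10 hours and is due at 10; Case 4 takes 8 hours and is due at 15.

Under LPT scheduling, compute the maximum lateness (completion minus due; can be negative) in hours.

11

LPT (decreasing processing time): Case 3 Case 4 Case 1 Case 2.
Case 3: 0→10, due 10, lateness 0
Case 4: 10→18, due 15, lateness 3
Case 1: 18→24, due 22, lateness 2
Case 2: 24→28, due 17, lateness 11
Maximum = 11.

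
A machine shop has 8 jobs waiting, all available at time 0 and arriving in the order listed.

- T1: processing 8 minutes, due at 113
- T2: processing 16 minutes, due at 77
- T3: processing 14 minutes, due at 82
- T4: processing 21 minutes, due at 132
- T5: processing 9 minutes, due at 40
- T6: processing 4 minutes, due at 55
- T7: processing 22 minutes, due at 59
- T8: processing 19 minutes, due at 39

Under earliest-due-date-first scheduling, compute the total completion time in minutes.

EDD (increasing due date): T8 T5 T6 T7 T2 T3 T1 T4.
T8: 0→19
T5: 19→28
T6: 28→32
T7: 32→54
T2: 54→70
T3: 70→84
T1: 84→92
T4: 92→113
Sum = 19+28+32+54+70+84+92+113 = 492.

492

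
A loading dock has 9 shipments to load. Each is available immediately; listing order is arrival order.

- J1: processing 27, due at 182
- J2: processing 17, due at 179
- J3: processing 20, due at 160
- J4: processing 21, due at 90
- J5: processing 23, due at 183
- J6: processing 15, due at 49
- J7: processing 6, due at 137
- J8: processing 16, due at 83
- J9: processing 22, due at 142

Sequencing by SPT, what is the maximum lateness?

SPT (increasing processing time): J7 J6 J8 J2 J3 J4 J9 J5 J1.
J7: 0→6, due 137, lateness -131
J6: 6→21, due 49, lateness -28
J8: 21→37, due 83, lateness -46
J2: 37→54, due 179, lateness -125
J3: 54→74, due 160, lateness -86
J4: 74→95, due 90, lateness 5
J9: 95→117, due 142, lateness -25
J5: 117→140, due 183, lateness -43
J1: 140→167, due 182, lateness -15
Maximum = 5.

5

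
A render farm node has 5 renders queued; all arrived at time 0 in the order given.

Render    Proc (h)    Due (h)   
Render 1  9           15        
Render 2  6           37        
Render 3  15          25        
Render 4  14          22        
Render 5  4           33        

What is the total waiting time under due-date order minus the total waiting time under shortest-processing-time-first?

46

EDD (increasing due date): Render 1 Render 4 Render 3 Render 5 Render 2.
Render 1: waits 0, runs 0→9
Render 4: waits 9, runs 9→23
Render 3: waits 23, runs 23→38
Render 5: waits 38, runs 38→42
Render 2: waits 42, runs 42→48
Sum = 0+9+23+38+42 = 112.
SPT (increasing processing time): Render 5 Render 2 Render 1 Render 4 Render 3.
Render 5: waits 0, runs 0→4
Render 2: waits 4, runs 4→10
Render 1: waits 10, runs 10→19
Render 4: waits 19, runs 19→33
Render 3: waits 33, runs 33→48
Sum = 0+4+10+19+33 = 66.
Difference = 112 − 66 = 46.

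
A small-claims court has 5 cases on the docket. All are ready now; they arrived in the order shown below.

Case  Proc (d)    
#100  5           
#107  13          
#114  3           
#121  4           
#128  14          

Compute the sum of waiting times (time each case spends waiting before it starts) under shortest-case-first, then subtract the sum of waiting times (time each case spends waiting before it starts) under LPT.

SPT (increasing processing time): #114 #121 #100 #107 #128.
#114: waits 0, runs 0→3
#121: waits 3, runs 3→7
#100: waits 7, runs 7→12
#107: waits 12, runs 12→25
#128: waits 25, runs 25→39
Sum = 0+3+7+12+25 = 47.
LPT (decreasing processing time): #128 #107 #100 #121 #114.
#128: waits 0, runs 0→14
#107: waits 14, runs 14→27
#100: waits 27, runs 27→32
#121: waits 32, runs 32→36
#114: waits 36, runs 36→39
Sum = 0+14+27+32+36 = 109.
Difference = 47 − 109 = -62.

-62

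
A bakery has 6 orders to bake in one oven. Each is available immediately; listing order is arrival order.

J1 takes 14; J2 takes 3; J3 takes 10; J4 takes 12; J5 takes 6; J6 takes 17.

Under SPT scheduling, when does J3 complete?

SPT (increasing processing time): J2 J5 J3 J4 J1 J6.
J2: 0→3
J5: 3→9
J3: 9→19

19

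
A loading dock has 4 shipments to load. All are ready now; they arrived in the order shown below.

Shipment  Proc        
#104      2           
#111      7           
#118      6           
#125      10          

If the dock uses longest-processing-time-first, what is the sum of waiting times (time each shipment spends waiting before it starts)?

50

LPT (decreasing processing time): #125 #111 #118 #104.
#125: waits 0, runs 0→10
#111: waits 10, runs 10→17
#118: waits 17, runs 17→23
#104: waits 23, runs 23→25
Sum = 0+10+17+23 = 50.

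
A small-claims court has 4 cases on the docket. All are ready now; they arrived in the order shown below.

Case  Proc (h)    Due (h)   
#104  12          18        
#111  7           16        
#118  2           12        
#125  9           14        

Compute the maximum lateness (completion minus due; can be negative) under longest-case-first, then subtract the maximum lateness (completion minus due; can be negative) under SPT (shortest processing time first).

6

LPT (decreasing processing time): #104 #125 #111 #118.
#104: 0→12, due 18, lateness -6
#125: 12→21, due 14, lateness 7
#111: 21→28, due 16, lateness 12
#118: 28→30, due 12, lateness 18
Maximum = 18.
SPT (increasing processing time): #118 #111 #125 #104.
#118: 0→2, due 12, lateness -10
#111: 2→9, due 16, lateness -7
#125: 9→18, due 14, lateness 4
#104: 18→30, due 18, lateness 12
Maximum = 12.
Difference = 18 − 12 = 6.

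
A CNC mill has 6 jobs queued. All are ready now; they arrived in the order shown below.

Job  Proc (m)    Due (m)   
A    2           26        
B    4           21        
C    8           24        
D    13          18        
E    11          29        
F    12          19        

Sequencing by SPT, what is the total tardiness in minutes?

50

SPT (increasing processing time): A B C E F D.
A: 0→2, due 26, tardiness 0
B: 2→6, due 21, tardiness 0
C: 6→14, due 24, tardiness 0
E: 14→25, due 29, tardiness 0
F: 25→37, due 19, tardiness 18
D: 37→50, due 18, tardiness 32
Sum = 0+0+0+0+18+32 = 50.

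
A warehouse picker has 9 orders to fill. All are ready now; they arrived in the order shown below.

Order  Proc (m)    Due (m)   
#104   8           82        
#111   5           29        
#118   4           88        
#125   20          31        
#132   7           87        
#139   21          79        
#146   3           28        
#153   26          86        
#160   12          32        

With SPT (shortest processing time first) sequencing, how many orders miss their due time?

4

SPT (increasing processing time): #146 #118 #111 #132 #104 #160 #125 #139 #153.
#146: 0→3, due 28, tardiness 0
#118: 3→7, due 88, tardiness 0
#111: 7→12, due 29, tardiness 0
#132: 12→19, due 87, tardiness 0
#104: 19→27, due 82, tardiness 0
#160: 27→39, due 32, tardiness 7
#125: 39→59, due 31, tardiness 28
#139: 59→80, due 79, tardiness 1
#153: 80→106, due 86, tardiness 20
Late orders: 4.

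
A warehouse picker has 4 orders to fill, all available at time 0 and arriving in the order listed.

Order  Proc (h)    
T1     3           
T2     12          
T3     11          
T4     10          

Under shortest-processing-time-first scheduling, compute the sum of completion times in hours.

76

SPT (increasing processing time): T1 T4 T3 T2.
T1: 0→3
T4: 3→13
T3: 13→24
T2: 24→36
Sum = 3+13+24+36 = 76.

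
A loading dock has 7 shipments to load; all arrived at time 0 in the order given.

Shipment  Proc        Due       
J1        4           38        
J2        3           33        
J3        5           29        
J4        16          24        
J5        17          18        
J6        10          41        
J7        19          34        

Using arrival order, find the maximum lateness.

40

FIFO (arrival order): J1 J2 J3 J4 J5 J6 J7.
J1: 0→4, due 38, lateness -34
J2: 4→7, due 33, lateness -26
J3: 7→12, due 29, lateness -17
J4: 12→28, due 24, lateness 4
J5: 28→45, due 18, lateness 27
J6: 45→55, due 41, lateness 14
J7: 55→74, due 34, lateness 40
Maximum = 40.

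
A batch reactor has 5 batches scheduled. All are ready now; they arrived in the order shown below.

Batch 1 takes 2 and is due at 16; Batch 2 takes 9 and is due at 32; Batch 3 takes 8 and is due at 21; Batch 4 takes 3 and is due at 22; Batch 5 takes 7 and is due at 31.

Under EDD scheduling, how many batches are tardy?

0

EDD (increasing due date): Batch 1 Batch 3 Batch 4 Batch 5 Batch 2.
Batch 1: 0→2, due 16, tardiness 0
Batch 3: 2→10, due 21, tardiness 0
Batch 4: 10→13, due 22, tardiness 0
Batch 5: 13→20, due 31, tardiness 0
Batch 2: 20→29, due 32, tardiness 0
Late batches: 0.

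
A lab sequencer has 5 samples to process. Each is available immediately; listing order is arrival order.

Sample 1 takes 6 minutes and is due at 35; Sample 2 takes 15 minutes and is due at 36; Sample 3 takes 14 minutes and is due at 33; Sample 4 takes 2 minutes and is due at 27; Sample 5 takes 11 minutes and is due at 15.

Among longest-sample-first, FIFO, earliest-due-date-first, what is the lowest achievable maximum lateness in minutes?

LPT (decreasing processing time): Sample 2 Sample 3 Sample 5 Sample 1 Sample 4.
Sample 2: 0→15, due 36, lateness -21
Sample 3: 15→29, due 33, lateness -4
Sample 5: 29→40, due 15, lateness 25
Sample 1: 40→46, due 35, lateness 11
Sample 4: 46→48, due 27, lateness 21
Maximum = 25.
FIFO (arrival order): Sample 1 Sample 2 Sample 3 Sample 4 Sample 5.
Sample 1: 0→6, due 35, lateness -29
Sample 2: 6→21, due 36, lateness -15
Sample 3: 21→35, due 33, lateness 2
Sample 4: 35→37, due 27, lateness 10
Sample 5: 37→48, due 15, lateness 33
Maximum = 33.
EDD (increasing due date): Sample 5 Sample 4 Sample 3 Sample 1 Sample 2.
Sample 5: 0→11, due 15, lateness -4
Sample 4: 11→13, due 27, lateness -14
Sample 3: 13→27, due 33, lateness -6
Sample 1: 27→33, due 35, lateness -2
Sample 2: 33→48, due 36, lateness 12
Maximum = 12.
LPT 25, FIFO 33, EDD 12 → minimum 12.

12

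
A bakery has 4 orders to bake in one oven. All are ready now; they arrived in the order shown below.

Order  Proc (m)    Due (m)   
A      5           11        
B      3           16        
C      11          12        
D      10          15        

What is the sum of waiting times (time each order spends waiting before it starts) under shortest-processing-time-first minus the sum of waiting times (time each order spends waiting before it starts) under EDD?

-18

SPT (increasing processing time): B A D C.
B: waits 0, runs 0→3
A: waits 3, runs 3→8
D: waits 8, runs 8→18
C: waits 18, runs 18→29
Sum = 0+3+8+18 = 29.
EDD (increasing due date): A C D B.
A: waits 0, runs 0→5
C: waits 5, runs 5→16
D: waits 16, runs 16→26
B: waits 26, runs 26→29
Sum = 0+5+16+26 = 47.
Difference = 29 − 47 = -18.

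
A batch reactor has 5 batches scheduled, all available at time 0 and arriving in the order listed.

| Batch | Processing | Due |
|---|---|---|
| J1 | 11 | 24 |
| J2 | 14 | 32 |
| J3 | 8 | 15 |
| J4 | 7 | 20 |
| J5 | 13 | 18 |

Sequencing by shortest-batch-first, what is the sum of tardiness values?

SPT (increasing processing time): J4 J3 J1 J5 J2.
J4: 0→7, due 20, tardiness 0
J3: 7→15, due 15, tardiness 0
J1: 15→26, due 24, tardiness 2
J5: 26→39, due 18, tardiness 21
J2: 39→53, due 32, tardiness 21
Sum = 0+0+2+21+21 = 44.

44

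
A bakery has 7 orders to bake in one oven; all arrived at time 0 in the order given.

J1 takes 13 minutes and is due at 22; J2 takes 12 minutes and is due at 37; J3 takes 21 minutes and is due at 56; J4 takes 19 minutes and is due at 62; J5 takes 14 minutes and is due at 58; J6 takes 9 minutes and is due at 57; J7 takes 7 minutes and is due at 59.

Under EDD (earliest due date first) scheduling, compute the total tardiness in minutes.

61

EDD (increasing due date): J1 J2 J3 J6 J5 J7 J4.
J1: 0→13, due 22, tardiness 0
J2: 13→25, due 37, tardiness 0
J3: 25→46, due 56, tardiness 0
J6: 46→55, due 57, tardiness 0
J5: 55→69, due 58, tardiness 11
J7: 69→76, due 59, tardiness 17
J4: 76→95, due 62, tardiness 33
Sum = 0+0+0+0+11+17+33 = 61.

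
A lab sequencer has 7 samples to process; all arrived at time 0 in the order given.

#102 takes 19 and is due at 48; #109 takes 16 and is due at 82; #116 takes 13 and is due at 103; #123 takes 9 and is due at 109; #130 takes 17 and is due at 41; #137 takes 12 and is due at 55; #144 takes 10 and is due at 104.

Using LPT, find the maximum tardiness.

LPT (decreasing processing time): #102 #130 #109 #116 #137 #144 #123.
#102: 0→19, due 48, tardiness 0
#130: 19→36, due 41, tardiness 0
#109: 36→52, due 82, tardiness 0
#116: 52→65, due 103, tardiness 0
#137: 65→77, due 55, tardiness 22
#144: 77→87, due 104, tardiness 0
#123: 87→96, due 109, tardiness 0
Maximum = 22.

22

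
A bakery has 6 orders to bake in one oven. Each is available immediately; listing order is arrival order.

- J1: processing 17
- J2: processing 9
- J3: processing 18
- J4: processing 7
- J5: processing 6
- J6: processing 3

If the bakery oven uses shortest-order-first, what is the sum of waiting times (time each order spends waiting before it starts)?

SPT (increasing processing time): J6 J5 J4 J2 J1 J3.
J6: waits 0, runs 0→3
J5: waits 3, runs 3→9
J4: waits 9, runs 9→16
J2: waits 16, runs 16→25
J1: waits 25, runs 25→42
J3: waits 42, runs 42→60
Sum = 0+3+9+16+25+42 = 95.

95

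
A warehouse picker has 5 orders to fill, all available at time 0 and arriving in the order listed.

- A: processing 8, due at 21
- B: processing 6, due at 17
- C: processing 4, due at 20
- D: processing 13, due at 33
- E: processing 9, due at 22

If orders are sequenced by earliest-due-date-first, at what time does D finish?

EDD (increasing due date): B C A E D.
B: 0→6
C: 6→10
A: 10→18
E: 18→27
D: 27→40

40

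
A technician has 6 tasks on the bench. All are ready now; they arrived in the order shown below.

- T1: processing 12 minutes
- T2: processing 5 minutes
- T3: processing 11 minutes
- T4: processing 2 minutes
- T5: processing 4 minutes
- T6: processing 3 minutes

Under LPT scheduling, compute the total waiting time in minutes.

LPT (decreasing processing time): T1 T3 T2 T5 T6 T4.
T1: waits 0, runs 0→12
T3: waits 12, runs 12→23
T2: waits 23, runs 23→28
T5: waits 28, runs 28→32
T6: waits 32, runs 32→35
T4: waits 35, runs 35→37
Sum = 0+12+23+28+32+35 = 130.

130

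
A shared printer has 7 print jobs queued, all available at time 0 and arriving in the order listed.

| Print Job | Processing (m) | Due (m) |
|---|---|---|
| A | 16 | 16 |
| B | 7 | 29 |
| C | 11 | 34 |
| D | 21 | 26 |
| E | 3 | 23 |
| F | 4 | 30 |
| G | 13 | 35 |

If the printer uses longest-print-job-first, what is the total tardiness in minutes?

LPT (decreasing processing time): D A G C B F E.
D: 0→21, due 26, tardiness 0
A: 21→37, due 16, tardiness 21
G: 37→50, due 35, tardiness 15
C: 50→61, due 34, tardiness 27
B: 61→68, due 29, tardiness 39
F: 68→72, due 30, tardiness 42
E: 72→75, due 23, tardiness 52
Sum = 0+21+15+27+39+42+52 = 196.

196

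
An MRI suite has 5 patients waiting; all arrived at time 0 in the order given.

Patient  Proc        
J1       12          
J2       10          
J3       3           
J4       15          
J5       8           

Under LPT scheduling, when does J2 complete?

37

LPT (decreasing processing time): J4 J1 J2 J5 J3.
J4: 0→15
J1: 15→27
J2: 27→37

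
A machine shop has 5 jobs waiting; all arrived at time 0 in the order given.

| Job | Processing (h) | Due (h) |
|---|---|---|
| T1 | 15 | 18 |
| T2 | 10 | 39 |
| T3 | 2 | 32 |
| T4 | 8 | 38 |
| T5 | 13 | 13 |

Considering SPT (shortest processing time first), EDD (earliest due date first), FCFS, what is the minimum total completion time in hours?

SPT (increasing processing time): T3 T4 T2 T5 T1.
T3: 0→2
T4: 2→10
T2: 10→20
T5: 20→33
T1: 33→48
Sum = 2+10+20+33+48 = 113.
EDD (increasing due date): T5 T1 T3 T4 T2.
T5: 0→13
T1: 13→28
T3: 28→30
T4: 30→38
T2: 38→48
Sum = 13+28+30+38+48 = 157.
FIFO (arrival order): T1 T2 T3 T4 T5.
T1: 0→15
T2: 15→25
T3: 25→27
T4: 27→35
T5: 35→48
Sum = 15+25+27+35+48 = 150.
SPT 113, EDD 157, FIFO 150 → minimum 113.

113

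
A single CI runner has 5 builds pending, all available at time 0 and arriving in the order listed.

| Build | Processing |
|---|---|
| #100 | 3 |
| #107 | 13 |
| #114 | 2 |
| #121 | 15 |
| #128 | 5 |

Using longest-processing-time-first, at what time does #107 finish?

28

LPT (decreasing processing time): #121 #107 #128 #100 #114.
#121: 0→15
#107: 15→28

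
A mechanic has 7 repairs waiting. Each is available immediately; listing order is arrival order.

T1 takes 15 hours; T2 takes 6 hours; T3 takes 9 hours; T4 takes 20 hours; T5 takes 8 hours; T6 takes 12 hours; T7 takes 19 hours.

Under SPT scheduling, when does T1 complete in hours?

50

SPT (increasing processing time): T2 T5 T3 T6 T1 T7 T4.
T2: 0→6
T5: 6→14
T3: 14→23
T6: 23→35
T1: 35→50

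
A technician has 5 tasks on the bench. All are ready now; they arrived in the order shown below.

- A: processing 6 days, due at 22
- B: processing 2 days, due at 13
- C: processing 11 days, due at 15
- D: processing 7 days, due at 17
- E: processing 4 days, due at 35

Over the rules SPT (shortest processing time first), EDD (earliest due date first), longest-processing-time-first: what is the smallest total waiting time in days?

39

SPT (increasing processing time): B E A D C.
B: waits 0, runs 0→2
E: waits 2, runs 2→6
A: waits 6, runs 6→12
D: waits 12, runs 12→19
C: waits 19, runs 19→30
Sum = 0+2+6+12+19 = 39.
EDD (increasing due date): B C D A E.
B: waits 0, runs 0→2
C: waits 2, runs 2→13
D: waits 13, runs 13→20
A: waits 20, runs 20→26
E: waits 26, runs 26→30
Sum = 0+2+13+20+26 = 61.
LPT (decreasing processing time): C D A E B.
C: waits 0, runs 0→11
D: waits 11, runs 11→18
A: waits 18, runs 18→24
E: waits 24, runs 24→28
B: waits 28, runs 28→30
Sum = 0+11+18+24+28 = 81.
SPT 39, EDD 61, LPT 81 → minimum 39.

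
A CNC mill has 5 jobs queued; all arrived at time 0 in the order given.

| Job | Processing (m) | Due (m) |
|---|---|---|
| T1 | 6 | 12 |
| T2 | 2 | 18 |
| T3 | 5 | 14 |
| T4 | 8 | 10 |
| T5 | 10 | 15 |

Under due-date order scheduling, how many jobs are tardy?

4

EDD (increasing due date): T4 T1 T3 T5 T2.
T4: 0→8, due 10, tardiness 0
T1: 8→14, due 12, tardiness 2
T3: 14→19, due 14, tardiness 5
T5: 19→29, due 15, tardiness 14
T2: 29→31, due 18, tardiness 13
Late jobs: 4.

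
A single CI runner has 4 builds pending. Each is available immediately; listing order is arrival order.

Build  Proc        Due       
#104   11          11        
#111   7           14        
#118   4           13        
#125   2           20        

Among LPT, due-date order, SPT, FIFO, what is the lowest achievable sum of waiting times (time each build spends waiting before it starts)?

21

LPT (decreasing processing time): #104 #111 #118 #125.
#104: waits 0, runs 0→11
#111: waits 11, runs 11→18
#118: waits 18, runs 18→22
#125: waits 22, runs 22→24
Sum = 0+11+18+22 = 51.
EDD (increasing due date): #104 #118 #111 #125.
#104: waits 0, runs 0→11
#118: waits 11, runs 11→15
#111: waits 15, runs 15→22
#125: waits 22, runs 22→24
Sum = 0+11+15+22 = 48.
SPT (increasing processing time): #125 #118 #111 #104.
#125: waits 0, runs 0→2
#118: waits 2, runs 2→6
#111: waits 6, runs 6→13
#104: waits 13, runs 13→24
Sum = 0+2+6+13 = 21.
FIFO (arrival order): #104 #111 #118 #125.
#104: waits 0, runs 0→11
#111: waits 11, runs 11→18
#118: waits 18, runs 18→22
#125: waits 22, runs 22→24
Sum = 0+11+18+22 = 51.
LPT 51, EDD 48, SPT 21, FIFO 51 → minimum 21.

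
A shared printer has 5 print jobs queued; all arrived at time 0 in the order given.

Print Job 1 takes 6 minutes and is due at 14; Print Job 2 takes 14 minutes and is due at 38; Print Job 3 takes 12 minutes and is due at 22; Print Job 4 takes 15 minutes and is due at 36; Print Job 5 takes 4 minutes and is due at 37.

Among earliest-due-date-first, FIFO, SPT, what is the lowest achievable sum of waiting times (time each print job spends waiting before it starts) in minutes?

EDD (increasing due date): Print Job 1 Print Job 3 Print Job 4 Print Job 5 Print Job 2.
Print Job 1: waits 0, runs 0→6
Print Job 3: waits 6, runs 6→18
Print Job 4: waits 18, runs 18→33
Print Job 5: waits 33, runs 33→37
Print Job 2: waits 37, runs 37→51
Sum = 0+6+18+33+37 = 94.
FIFO (arrival order): Print Job 1 Print Job 2 Print Job 3 Print Job 4 Print Job 5.
Print Job 1: waits 0, runs 0→6
Print Job 2: waits 6, runs 6→20
Print Job 3: waits 20, runs 20→32
Print Job 4: waits 32, runs 32→47
Print Job 5: waits 47, runs 47→51
Sum = 0+6+20+32+47 = 105.
SPT (increasing processing time): Print Job 5 Print Job 1 Print Job 3 Print Job 2 Print Job 4.
Print Job 5: waits 0, runs 0→4
Print Job 1: waits 4, runs 4→10
Print Job 3: waits 10, runs 10→22
Print Job 2: waits 22, runs 22→36
Print Job 4: waits 36, runs 36→51
Sum = 0+4+10+22+36 = 72.
EDD 94, FIFO 105, SPT 72 → minimum 72.

72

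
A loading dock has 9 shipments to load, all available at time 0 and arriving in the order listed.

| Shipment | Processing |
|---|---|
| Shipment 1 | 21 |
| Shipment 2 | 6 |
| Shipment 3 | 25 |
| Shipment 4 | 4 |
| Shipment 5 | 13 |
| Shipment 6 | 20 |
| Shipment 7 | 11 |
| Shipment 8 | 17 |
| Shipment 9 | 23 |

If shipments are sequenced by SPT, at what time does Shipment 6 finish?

SPT (increasing processing time): Shipment 4 Shipment 2 Shipment 7 Shipment 5 Shipment 8 Shipment 6 Shipment 1 Shipment 9 Shipment 3.
Shipment 4: 0→4
Shipment 2: 4→10
Shipment 7: 10→21
Shipment 5: 21→34
Shipment 8: 34→51
Shipment 6: 51→71

71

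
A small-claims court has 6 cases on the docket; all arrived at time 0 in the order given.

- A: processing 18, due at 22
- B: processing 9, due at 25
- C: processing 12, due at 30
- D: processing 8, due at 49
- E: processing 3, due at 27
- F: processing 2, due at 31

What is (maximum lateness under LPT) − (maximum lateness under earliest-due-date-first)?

10

LPT (decreasing processing time): A C B D E F.
A: 0→18, due 22, lateness -4
C: 18→30, due 30, lateness 0
B: 30→39, due 25, lateness 14
D: 39→47, due 49, lateness -2
E: 47→50, due 27, lateness 23
F: 50→52, due 31, lateness 21
Maximum = 23.
EDD (increasing due date): A B E C F D.
A: 0→18, due 22, lateness -4
B: 18→27, due 25, lateness 2
E: 27→30, due 27, lateness 3
C: 30→42, due 30, lateness 12
F: 42→44, due 31, lateness 13
D: 44→52, due 49, lateness 3
Maximum = 13.
Difference = 23 − 13 = 10.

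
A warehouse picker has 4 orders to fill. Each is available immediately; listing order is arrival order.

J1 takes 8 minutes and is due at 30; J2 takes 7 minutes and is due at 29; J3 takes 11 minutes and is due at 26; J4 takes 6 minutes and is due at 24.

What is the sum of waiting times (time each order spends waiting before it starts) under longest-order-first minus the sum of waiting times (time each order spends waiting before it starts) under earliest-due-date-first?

9

LPT (decreasing processing time): J3 J1 J2 J4.
J3: waits 0, runs 0→11
J1: waits 11, runs 11→19
J2: waits 19, runs 19→26
J4: waits 26, runs 26→32
Sum = 0+11+19+26 = 56.
EDD (increasing due date): J4 J3 J2 J1.
J4: waits 0, runs 0→6
J3: waits 6, runs 6→17
J2: waits 17, runs 17→24
J1: waits 24, runs 24→32
Sum = 0+6+17+24 = 47.
Difference = 56 − 47 = 9.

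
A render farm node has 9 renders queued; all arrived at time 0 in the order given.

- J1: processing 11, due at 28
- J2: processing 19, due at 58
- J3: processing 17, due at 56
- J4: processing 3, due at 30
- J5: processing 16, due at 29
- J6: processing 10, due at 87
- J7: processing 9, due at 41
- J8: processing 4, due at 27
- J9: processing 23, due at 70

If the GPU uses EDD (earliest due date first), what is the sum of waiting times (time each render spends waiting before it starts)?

EDD (increasing due date): J8 J1 J5 J4 J7 J3 J2 J9 J6.
J8: waits 0, runs 0→4
J1: waits 4, runs 4→15
J5: waits 15, runs 15→31
J4: waits 31, runs 31→34
J7: waits 34, runs 34→43
J3: waits 43, runs 43→60
J2: waits 60, runs 60→79
J9: waits 79, runs 79→102
J6: waits 102, runs 102→112
Sum = 0+4+15+31+34+43+60+79+102 = 368.

368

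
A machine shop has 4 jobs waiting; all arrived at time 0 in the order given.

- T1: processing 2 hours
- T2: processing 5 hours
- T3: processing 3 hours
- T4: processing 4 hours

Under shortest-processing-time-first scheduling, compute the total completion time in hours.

SPT (increasing processing time): T1 T3 T4 T2.
T1: 0→2
T3: 2→5
T4: 5→9
T2: 9→14
Sum = 2+5+9+14 = 30.

30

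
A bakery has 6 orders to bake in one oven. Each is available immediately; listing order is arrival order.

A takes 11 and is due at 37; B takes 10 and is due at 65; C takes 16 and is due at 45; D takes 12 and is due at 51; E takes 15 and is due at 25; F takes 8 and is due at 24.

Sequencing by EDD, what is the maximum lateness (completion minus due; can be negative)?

11

EDD (increasing due date): F E A C D B.
F: 0→8, due 24, lateness -16
E: 8→23, due 25, lateness -2
A: 23→34, due 37, lateness -3
C: 34→50, due 45, lateness 5
D: 50→62, due 51, lateness 11
B: 62→72, due 65, lateness 7
Maximum = 11.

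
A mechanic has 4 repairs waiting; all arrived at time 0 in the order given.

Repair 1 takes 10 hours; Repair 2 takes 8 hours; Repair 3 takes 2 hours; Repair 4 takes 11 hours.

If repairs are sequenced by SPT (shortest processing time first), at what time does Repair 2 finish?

SPT (increasing processing time): Repair 3 Repair 2 Repair 1 Repair 4.
Repair 3: 0→2
Repair 2: 2→10

10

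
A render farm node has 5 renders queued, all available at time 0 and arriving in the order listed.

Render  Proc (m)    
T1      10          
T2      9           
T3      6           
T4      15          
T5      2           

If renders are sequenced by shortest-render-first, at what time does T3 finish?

8

SPT (increasing processing time): T5 T3 T2 T1 T4.
T5: 0→2
T3: 2→8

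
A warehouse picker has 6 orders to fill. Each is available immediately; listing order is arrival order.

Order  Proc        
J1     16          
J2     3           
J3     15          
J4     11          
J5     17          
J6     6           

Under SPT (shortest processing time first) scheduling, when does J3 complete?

35

SPT (increasing processing time): J2 J6 J4 J3 J1 J5.
J2: 0→3
J6: 3→9
J4: 9→20
J3: 20→35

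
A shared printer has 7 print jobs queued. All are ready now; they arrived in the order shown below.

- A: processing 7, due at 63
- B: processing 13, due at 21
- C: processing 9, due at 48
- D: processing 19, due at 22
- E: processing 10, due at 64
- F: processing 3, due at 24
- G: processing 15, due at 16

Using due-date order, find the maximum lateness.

26

EDD (increasing due date): G B D F C A E.
G: 0→15, due 16, lateness -1
B: 15→28, due 21, lateness 7
D: 28→47, due 22, lateness 25
F: 47→50, due 24, lateness 26
C: 50→59, due 48, lateness 11
A: 59→66, due 63, lateness 3
E: 66→76, due 64, lateness 12
Maximum = 26.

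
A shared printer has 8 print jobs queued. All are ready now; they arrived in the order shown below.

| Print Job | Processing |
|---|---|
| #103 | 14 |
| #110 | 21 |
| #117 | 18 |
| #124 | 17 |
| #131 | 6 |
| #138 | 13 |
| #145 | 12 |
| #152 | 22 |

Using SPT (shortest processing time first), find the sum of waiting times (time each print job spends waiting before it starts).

343

SPT (increasing processing time): #131 #145 #138 #103 #124 #117 #110 #152.
#131: waits 0, runs 0→6
#145: waits 6, runs 6→18
#138: waits 18, runs 18→31
#103: waits 31, runs 31→45
#124: waits 45, runs 45→62
#117: waits 62, runs 62→80
#110: waits 80, runs 80→101
#152: waits 101, runs 101→123
Sum = 0+6+18+31+45+62+80+101 = 343.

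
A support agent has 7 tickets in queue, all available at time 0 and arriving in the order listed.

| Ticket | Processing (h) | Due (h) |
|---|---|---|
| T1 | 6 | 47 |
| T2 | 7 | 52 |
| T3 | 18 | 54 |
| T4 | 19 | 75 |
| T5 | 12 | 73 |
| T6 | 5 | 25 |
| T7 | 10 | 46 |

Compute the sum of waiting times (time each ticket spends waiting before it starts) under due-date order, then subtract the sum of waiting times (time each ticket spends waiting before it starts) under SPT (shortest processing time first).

13

EDD (increasing due date): T6 T7 T1 T2 T3 T5 T4.
T6: waits 0, runs 0→5
T7: waits 5, runs 5→15
T1: waits 15, runs 15→21
T2: waits 21, runs 21→28
T3: waits 28, runs 28→46
T5: waits 46, runs 46→58
T4: waits 58, runs 58→77
Sum = 0+5+15+21+28+46+58 = 173.
SPT (increasing processing time): T6 T1 T2 T7 T5 T3 T4.
T6: waits 0, runs 0→5
T1: waits 5, runs 5→11
T2: waits 11, runs 11→18
T7: waits 18, runs 18→28
T5: waits 28, runs 28→40
T3: waits 40, runs 40→58
T4: waits 58, runs 58→77
Sum = 0+5+11+18+28+40+58 = 160.
Difference = 173 − 160 = 13.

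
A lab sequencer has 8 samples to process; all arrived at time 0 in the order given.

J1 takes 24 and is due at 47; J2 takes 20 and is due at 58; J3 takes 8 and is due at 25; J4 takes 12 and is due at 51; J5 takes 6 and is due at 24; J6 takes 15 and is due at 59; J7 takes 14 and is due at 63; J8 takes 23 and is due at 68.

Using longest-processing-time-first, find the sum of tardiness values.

LPT (decreasing processing time): J1 J8 J2 J6 J7 J4 J3 J5.
J1: 0→24, due 47, tardiness 0
J8: 24→47, due 68, tardiness 0
J2: 47→67, due 58, tardiness 9
J6: 67→82, due 59, tardiness 23
J7: 82→96, due 63, tardiness 33
J4: 96→108, due 51, tardiness 57
J3: 108→116, due 25, tardiness 91
J5: 116→122, due 24, tardiness 98
Sum = 0+0+9+23+33+57+91+98 = 311.

311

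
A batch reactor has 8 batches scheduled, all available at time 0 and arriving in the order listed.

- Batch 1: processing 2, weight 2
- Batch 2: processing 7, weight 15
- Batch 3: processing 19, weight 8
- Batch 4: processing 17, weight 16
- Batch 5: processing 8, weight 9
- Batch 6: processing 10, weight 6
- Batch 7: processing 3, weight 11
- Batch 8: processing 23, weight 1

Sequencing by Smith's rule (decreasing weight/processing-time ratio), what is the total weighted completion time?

1876

WSPT (decreasing weight/processing-time ratio): Batch 7 Batch 2 Batch 5 Batch 1 Batch 4 Batch 6 Batch 3 Batch 8.
Batch 7: finishes 3, weight 11, w·C = 33
Batch 2: finishes 10, weight 15, w·C = 150
Batch 5: finishes 18, weight 9, w·C = 162
Batch 1: finishes 20, weight 2, w·C = 40
Batch 4: finishes 37, weight 16, w·C = 592
Batch 6: finishes 47, weight 6, w·C = 282
Batch 3: finishes 66, weight 8, w·C = 528
Batch 8: finishes 89, weight 1, w·C = 89
Sum = 33+150+162+40+592+282+528+89 = 1876.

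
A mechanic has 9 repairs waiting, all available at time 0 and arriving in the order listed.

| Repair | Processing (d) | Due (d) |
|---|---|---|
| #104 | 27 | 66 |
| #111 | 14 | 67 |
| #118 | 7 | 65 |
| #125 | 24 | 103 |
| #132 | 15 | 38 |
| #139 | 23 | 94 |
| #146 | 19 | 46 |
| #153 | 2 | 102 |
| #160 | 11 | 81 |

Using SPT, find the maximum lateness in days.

76

SPT (increasing processing time): #153 #118 #160 #111 #132 #146 #139 #125 #104.
#153: 0→2, due 102, lateness -100
#118: 2→9, due 65, lateness -56
#160: 9→20, due 81, lateness -61
#111: 20→34, due 67, lateness -33
#132: 34→49, due 38, lateness 11
#146: 49→68, due 46, lateness 22
#139: 68→91, due 94, lateness -3
#125: 91→115, due 103, lateness 12
#104: 115→142, due 66, lateness 76
Maximum = 76.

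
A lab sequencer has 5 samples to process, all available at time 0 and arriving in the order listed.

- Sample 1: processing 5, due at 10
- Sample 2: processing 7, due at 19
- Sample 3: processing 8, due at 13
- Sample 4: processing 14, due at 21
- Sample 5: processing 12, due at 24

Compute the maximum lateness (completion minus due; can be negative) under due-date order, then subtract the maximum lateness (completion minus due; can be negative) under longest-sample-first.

EDD (increasing due date): Sample 1 Sample 3 Sample 2 Sample 4 Sample 5.
Sample 1: 0→5, due 10, lateness -5
Sample 3: 5→13, due 13, lateness 0
Sample 2: 13→20, due 19, lateness 1
Sample 4: 20→34, due 21, lateness 13
Sample 5: 34→46, due 24, lateness 22
Maximum = 22.
LPT (decreasing processing time): Sample 4 Sample 5 Sample 3 Sample 2 Sample 1.
Sample 4: 0→14, due 21, lateness -7
Sample 5: 14→26, due 24, lateness 2
Sample 3: 26→34, due 13, lateness 21
Sample 2: 34→41, due 19, lateness 22
Sample 1: 41→46, due 10, lateness 36
Maximum = 36.
Difference = 22 − 36 = -14.

-14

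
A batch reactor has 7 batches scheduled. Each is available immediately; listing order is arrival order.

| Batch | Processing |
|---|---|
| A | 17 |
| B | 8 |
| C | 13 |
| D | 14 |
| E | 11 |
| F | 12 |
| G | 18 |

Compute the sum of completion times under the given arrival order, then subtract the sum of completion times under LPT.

-53

FIFO (arrival order): A B C D E F G.
A: 0→17
B: 17→25
C: 25→38
D: 38→52
E: 52→63
F: 63→75
G: 75→93
Sum = 17+25+38+52+63+75+93 = 363.
LPT (decreasing processing time): G A D C F E B.
G: 0→18
A: 18→35
D: 35→49
C: 49→62
F: 62→74
E: 74→85
B: 85→93
Sum = 18+35+49+62+74+85+93 = 416.
Difference = 363 − 416 = -53.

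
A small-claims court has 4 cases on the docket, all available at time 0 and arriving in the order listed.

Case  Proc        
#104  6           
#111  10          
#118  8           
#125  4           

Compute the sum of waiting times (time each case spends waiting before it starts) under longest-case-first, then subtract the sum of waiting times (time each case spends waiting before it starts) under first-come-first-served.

6

LPT (decreasing processing time): #111 #118 #104 #125.
#111: waits 0, runs 0→10
#118: waits 10, runs 10→18
#104: waits 18, runs 18→24
#125: waits 24, runs 24→28
Sum = 0+10+18+24 = 52.
FIFO (arrival order): #104 #111 #118 #125.
#104: waits 0, runs 0→6
#111: waits 6, runs 6→16
#118: waits 16, runs 16→24
#125: waits 24, runs 24→28
Sum = 0+6+16+24 = 46.
Difference = 52 − 46 = 6.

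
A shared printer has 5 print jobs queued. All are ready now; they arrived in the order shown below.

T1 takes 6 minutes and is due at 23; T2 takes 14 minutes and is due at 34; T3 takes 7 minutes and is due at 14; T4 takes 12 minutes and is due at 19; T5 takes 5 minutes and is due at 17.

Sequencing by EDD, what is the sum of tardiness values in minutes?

22

EDD (increasing due date): T3 T5 T4 T1 T2.
T3: 0→7, due 14, tardiness 0
T5: 7→12, due 17, tardiness 0
T4: 12→24, due 19, tardiness 5
T1: 24→30, due 23, tardiness 7
T2: 30→44, due 34, tardiness 10
Sum = 0+0+5+7+10 = 22.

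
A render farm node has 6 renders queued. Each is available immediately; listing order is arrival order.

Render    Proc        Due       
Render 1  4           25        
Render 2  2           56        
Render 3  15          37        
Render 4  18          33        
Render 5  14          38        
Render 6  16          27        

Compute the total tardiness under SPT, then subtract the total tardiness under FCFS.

-3

SPT (increasing processing time): Render 2 Render 1 Render 5 Render 3 Render 6 Render 4.
Render 2: 0→2, due 56, tardiness 0
Render 1: 2→6, due 25, tardiness 0
Render 5: 6→20, due 38, tardiness 0
Render 3: 20→35, due 37, tardiness 0
Render 6: 35→51, due 27, tardiness 24
Render 4: 51→69, due 33, tardiness 36
Sum = 0+0+0+0+24+36 = 60.
FIFO (arrival order): Render 1 Render 2 Render 3 Render 4 Render 5 Render 6.
Render 1: 0→4, due 25, tardiness 0
Render 2: 4→6, due 56, tardiness 0
Render 3: 6→21, due 37, tardiness 0
Render 4: 21→39, due 33, tardiness 6
Render 5: 39→53, due 38, tardiness 15
Render 6: 53→69, due 27, tardiness 42
Sum = 0+0+0+6+15+42 = 63.
Difference = 60 − 63 = -3.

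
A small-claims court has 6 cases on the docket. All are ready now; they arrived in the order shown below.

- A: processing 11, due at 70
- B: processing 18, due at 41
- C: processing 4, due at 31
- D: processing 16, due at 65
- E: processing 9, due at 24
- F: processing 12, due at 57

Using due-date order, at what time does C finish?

13

EDD (increasing due date): E C B F D A.
E: 0→9
C: 9→13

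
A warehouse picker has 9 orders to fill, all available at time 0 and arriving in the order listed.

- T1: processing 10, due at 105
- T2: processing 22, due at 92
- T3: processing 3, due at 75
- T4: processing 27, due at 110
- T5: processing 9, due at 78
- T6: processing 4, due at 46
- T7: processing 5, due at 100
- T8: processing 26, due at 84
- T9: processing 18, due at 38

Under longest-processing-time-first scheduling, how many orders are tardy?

LPT (decreasing processing time): T4 T8 T2 T9 T1 T5 T7 T6 T3.
T4: 0→27, due 110, tardiness 0
T8: 27→53, due 84, tardiness 0
T2: 53→75, due 92, tardiness 0
T9: 75→93, due 38, tardiness 55
T1: 93→103, due 105, tardiness 0
T5: 103→112, due 78, tardiness 34
T7: 112→117, due 100, tardiness 17
T6: 117→121, due 46, tardiness 75
T3: 121→124, due 75, tardiness 49
Late orders: 5.

5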